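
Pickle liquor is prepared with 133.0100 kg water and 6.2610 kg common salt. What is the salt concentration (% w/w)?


Formula: Conc = salt / (water + salt) * 100
Substituting: Conc = 6.2610 / (133.0100 + 6.2610) * 100
Result: 4.4956 %


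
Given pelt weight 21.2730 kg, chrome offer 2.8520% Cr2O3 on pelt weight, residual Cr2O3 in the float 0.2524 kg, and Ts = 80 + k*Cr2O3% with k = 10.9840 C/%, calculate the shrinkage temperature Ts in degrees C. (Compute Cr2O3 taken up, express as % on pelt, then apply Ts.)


Offered = pelt * offer_pct / 100 = 21.2730 * 2.8520 / 100 = 0.6067 kg
Uptake = offered - residual = 0.6067 - 0.2524 = 0.3543 kg
Cr2O3% on pelt = uptake / pelt * 100 = 0.3543 / 21.2730 * 100 = 1.6655 %
Ts = 80 + k * Cr2O3% = 80 + 10.9840 * 1.6655 = 98.2941 C


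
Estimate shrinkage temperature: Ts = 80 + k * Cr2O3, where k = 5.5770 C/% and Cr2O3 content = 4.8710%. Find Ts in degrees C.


Formula: Ts = 80 + k * Cr2O3
Substituting: Ts = 80 + 5.5770 * 4.8710
Result: 107.1656 C


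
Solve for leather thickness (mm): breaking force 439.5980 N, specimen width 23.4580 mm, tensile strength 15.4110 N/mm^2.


Formula: t = F / (TS * w)
Substituting: t = 439.5980 / (15.4110 * 23.4580)
Result: 1.2160 mm


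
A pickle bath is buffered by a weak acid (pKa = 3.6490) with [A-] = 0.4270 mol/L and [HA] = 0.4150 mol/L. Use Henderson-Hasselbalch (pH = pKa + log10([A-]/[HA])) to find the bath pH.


ratio = [A-] / [HA] = 0.4270 / 0.4150 = 1.0289
log10(ratio) = 0.0123798
pH = pKa + log10(ratio) = 3.6490 + 0.0123798 = 3.6614


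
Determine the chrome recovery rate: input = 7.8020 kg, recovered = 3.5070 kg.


Formula: Recovery = recovered / input * 100
Substituting: Recovery = 3.5070 / 7.8020 * 100
Result: 44.9500 %


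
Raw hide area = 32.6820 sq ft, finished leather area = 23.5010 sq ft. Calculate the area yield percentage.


Formula: Yield = finished / raw * 100
Substituting: Yield = 23.5010 / 32.6820 * 100
Result: 71.9081 %


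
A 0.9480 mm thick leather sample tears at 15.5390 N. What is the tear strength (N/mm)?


Formula: Tear strength = force / thickness
Substituting: Tear strength = 15.5390 / 0.9480
Result: 16.3914 N/mm


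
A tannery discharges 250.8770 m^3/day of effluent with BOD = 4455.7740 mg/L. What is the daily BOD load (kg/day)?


Formula: BOD_load = volume * conc / 1000
Substituting: BOD_load = 250.8770 * 4455.7740 / 1000
Result: 1117.8512 kg/day


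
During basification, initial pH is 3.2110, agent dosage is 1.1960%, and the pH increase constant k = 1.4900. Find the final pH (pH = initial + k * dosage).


Formula: pH_final = pH_initial + k * base_pct
Substituting: pH_final = 3.2110 + 1.4900 * 1.1960
Result: 4.9930


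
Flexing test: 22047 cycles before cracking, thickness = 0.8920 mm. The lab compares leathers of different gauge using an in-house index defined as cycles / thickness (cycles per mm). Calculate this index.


Formula: Index = cycles / thickness
Substituting: Index = 22047 / 0.8920
Result: 24716.3677 cycles/mm


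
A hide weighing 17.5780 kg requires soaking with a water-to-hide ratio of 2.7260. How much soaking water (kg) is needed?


Formula: Water = hide_weight * ratio
Substituting: Water = 17.5780 * 2.7260
Result: 47.9176 kg


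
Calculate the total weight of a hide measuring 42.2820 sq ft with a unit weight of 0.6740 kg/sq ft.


Formula: Weight = area * weight_per_sqft
Substituting: Weight = 42.2820 * 0.6740
Result: 28.4981 kg


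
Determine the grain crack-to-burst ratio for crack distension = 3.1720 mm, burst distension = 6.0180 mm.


Formula: Ratio = crack / burst
Substituting: Ratio = 3.1720 / 6.0180
Result: 0.5271


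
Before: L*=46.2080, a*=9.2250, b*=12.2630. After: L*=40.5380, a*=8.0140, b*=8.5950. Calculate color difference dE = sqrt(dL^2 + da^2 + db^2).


dL = -5.6700, da = -1.2110, db = -3.6680
dE = sqrt((-5.6700)^2 + (-1.2110)^2 + (-3.6680)^2) = 6.8607


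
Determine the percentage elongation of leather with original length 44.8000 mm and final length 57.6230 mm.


Formula: Elongation = (Lf - L0) / L0 * 100
Substituting: Elongation = (57.6230 - 44.8000) / 44.8000 * 100
Result: 28.6228 %


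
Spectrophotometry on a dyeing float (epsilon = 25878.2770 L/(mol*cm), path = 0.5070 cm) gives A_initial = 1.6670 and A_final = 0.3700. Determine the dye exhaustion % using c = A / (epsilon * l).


c_initial = A_i / (epsilon * l) = 1.6670 / (25878.2770 * 0.5070) = 1.2706e-04 mol/L
c_final = A_f / (epsilon * l) = 0.3700 / (25878.2770 * 0.5070) = 2.8201e-05 mol/L
Exhaustion = (c_initial - c_final) / c_initial * 100 = (1.2706e-04 - 2.8201e-05) / 1.2706e-04 * 100 = 77.8044 %


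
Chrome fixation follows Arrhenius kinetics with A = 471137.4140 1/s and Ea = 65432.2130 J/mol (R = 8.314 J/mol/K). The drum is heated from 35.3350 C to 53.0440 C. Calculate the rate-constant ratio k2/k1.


T1 = 35.3350 + 273.15 = 308.4850 K; T2 = 53.0440 + 273.15 = 326.1940 K
k1 = A * exp(-Ea/(R*T1)) = 471137.4140 * exp(-65432.2130/(8.314*308.4850)) = 3.9206e-06 1/s
k2 = A * exp(-Ea/(R*T2)) = 471137.4140 * exp(-65432.2130/(8.314*326.1940)) = 1.5663e-05 1/s
k2/k1 = 1.5663e-05 / 3.9206e-06 = 3.9950


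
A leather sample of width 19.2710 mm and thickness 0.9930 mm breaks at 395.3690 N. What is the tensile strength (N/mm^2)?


Formula: TS = force / (width * thickness)
Substituting: TS = 395.3690 / (19.2710 * 0.9930)
Result: 20.6609 N/mm^2


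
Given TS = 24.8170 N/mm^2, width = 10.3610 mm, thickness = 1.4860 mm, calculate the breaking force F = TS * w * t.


Formula: F = TS * w * t
Substituting: F = 24.8170 * 10.3610 * 1.4860
Result: 382.0936 N


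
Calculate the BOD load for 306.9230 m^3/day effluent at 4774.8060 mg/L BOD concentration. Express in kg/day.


Formula: BOD_load = volume * conc / 1000
Substituting: BOD_load = 306.9230 * 4774.8060 / 1000
Result: 1465.4978 kg/day


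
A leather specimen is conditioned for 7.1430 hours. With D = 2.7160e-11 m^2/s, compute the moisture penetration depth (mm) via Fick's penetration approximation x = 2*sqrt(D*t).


t = 7.1430 hr * 3600 = 25714.8000 s
D * t = 2.7160e-11 * 25714.8000 = 6.9841e-07
x = 2 * sqrt(D*t) = 2 * sqrt(6.9841e-07) = 0.00167142 m = 1.6714 mm


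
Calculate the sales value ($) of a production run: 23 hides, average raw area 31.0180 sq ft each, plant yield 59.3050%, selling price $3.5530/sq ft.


Raw_total = N * avg_area = 23 * 31.0180 = 713.4140 sq ft
Finished = Raw_total * yield / 100 = 713.4140 * 59.3050 / 100 = 423.0902 sq ft
Value = Finished * price = 423.0902 * 3.5530 = 1503.2394 $


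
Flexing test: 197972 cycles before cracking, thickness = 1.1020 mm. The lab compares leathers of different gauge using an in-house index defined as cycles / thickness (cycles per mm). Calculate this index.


Formula: Index = cycles / thickness
Substituting: Index = 197972 / 1.1020
Result: 179647.9129 cycles/mm


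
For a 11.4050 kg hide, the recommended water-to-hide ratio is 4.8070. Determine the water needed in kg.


Formula: Water = hide_weight * ratio
Substituting: Water = 11.4050 * 4.8070
Result: 54.8238 kg


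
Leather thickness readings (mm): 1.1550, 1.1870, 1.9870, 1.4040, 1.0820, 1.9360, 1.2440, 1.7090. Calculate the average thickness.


Formula: Average = sum / n
Substituting: Average = 11.7040 / 8
Result: 1.4630 mm


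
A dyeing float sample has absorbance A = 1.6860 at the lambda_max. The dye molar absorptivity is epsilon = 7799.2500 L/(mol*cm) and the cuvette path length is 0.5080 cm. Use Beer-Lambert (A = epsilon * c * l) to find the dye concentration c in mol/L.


Formula: c = A / (epsilon * l)
Substituting: c = 1.6860 / (7799.2500 * 0.5080)
Result: 4.2554e-04 mol/L


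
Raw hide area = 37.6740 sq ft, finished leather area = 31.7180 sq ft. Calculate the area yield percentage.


Formula: Yield = finished / raw * 100
Substituting: Yield = 31.7180 / 37.6740 * 100
Result: 84.1907 %


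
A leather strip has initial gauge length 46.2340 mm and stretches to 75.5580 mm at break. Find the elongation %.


Formula: Elongation = (Lf - L0) / L0 * 100
Substituting: Elongation = (75.5580 - 46.2340) / 46.2340 * 100
Result: 63.4252 %


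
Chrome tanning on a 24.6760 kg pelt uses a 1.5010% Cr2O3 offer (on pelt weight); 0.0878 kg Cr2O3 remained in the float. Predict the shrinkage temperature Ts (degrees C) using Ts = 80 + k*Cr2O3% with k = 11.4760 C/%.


Offered = pelt * offer_pct / 100 = 24.6760 * 1.5010 / 100 = 0.3704 kg
Uptake = offered - residual = 0.3704 - 0.0878 = 0.2826 kg
Cr2O3% on pelt = uptake / pelt * 100 = 0.2826 / 24.6760 * 100 = 1.1452 %
Ts = 80 + k * Cr2O3% = 80 + 11.4760 * 1.1452 = 93.1422 C


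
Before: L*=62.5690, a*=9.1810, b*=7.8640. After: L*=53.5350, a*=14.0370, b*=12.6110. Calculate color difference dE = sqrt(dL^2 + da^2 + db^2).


dL = -9.0340, da = 4.8560, db = 4.7470
dE = sqrt((-9.0340)^2 + 4.8560^2 + 4.7470^2) = 11.3017


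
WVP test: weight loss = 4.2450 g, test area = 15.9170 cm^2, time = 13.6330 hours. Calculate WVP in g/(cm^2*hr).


Formula: WVP = loss / (area * time)
Substituting: WVP = 4.2450 / (15.9170 * 13.6330)
Result: 0.0195625 g/(cm^2*hr)


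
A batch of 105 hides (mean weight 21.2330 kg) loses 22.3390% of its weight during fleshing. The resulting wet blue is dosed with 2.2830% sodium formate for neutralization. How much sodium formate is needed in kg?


Total_raw = N * avg_wt = 105 * 21.2330 = 2229.4650 kg
Substrate = Total_raw * (1 - loss/100) = 2229.4650 * (1 - 22.3390/100) = 1731.4248 kg
Neutralizer = Substrate * pct / 100 = 1731.4248 * 2.2830 / 100 = 39.5284 kg


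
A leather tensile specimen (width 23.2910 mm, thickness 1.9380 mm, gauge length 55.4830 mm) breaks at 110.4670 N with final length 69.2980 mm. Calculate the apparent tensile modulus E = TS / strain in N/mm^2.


TS = F / (w * t) = 110.4670 / (23.2910 * 1.9380) = 2.4473 N/mm^2
strain = (Lf - L0) / L0 = (69.2980 - 55.4830) / 55.4830 = 0.2490
E = TS / strain = 2.4473 / 0.2490 = 9.8288 N/mm^2


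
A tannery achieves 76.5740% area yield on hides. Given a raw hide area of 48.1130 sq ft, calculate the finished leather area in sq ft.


Formula: finished = raw * yield / 100
Substituting: finished = 48.1130 * 76.5740 / 100
Result: 36.8420 sq ft


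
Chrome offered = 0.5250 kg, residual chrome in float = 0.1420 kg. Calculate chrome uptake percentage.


Formula: Uptake = (offered - residual) / offered * 100
Substituting: Uptake = (0.5250 - 0.1420) / 0.5250 * 100
Result: 72.9524 %


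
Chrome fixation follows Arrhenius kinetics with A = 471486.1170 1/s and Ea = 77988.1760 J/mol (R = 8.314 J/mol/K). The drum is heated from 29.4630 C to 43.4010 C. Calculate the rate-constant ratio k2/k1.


T1 = 29.4630 + 273.15 = 302.6130 K; T2 = 43.4010 + 273.15 = 316.5510 K
k1 = A * exp(-Ea/(R*T1)) = 471486.1170 * exp(-77988.1760/(8.314*302.6130)) = 1.6266e-08 1/s
k2 = A * exp(-Ea/(R*T2)) = 471486.1170 * exp(-77988.1760/(8.314*316.5510)) = 6.3685e-08 1/s
k2/k1 = 6.3685e-08 / 1.6266e-08 = 3.9152


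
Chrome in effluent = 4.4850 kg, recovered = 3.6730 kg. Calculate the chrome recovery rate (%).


Formula: Recovery = recovered / input * 100
Substituting: Recovery = 3.6730 / 4.4850 * 100
Result: 81.8952 %


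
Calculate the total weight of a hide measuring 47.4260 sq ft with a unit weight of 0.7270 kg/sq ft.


Formula: Weight = area * weight_per_sqft
Substituting: Weight = 47.4260 * 0.7270
Result: 34.4787 kg


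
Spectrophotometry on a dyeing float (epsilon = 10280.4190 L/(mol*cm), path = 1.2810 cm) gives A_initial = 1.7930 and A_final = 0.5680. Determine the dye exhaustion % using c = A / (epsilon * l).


c_initial = A_i / (epsilon * l) = 1.7930 / (10280.4190 * 1.2810) = 1.3615e-04 mol/L
c_final = A_f / (epsilon * l) = 0.5680 / (10280.4190 * 1.2810) = 4.3131e-05 mol/L
Exhaustion = (c_initial - c_final) / c_initial * 100 = (1.3615e-04 - 4.3131e-05) / 1.3615e-04 * 100 = 68.3212 %


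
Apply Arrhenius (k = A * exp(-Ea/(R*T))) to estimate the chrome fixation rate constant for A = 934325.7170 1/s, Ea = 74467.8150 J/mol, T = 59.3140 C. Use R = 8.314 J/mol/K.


T_K = T_C + 273.15 = 59.3140 + 273.15 = 332.4640 K
exponent = -Ea / (R * T_K) = -74467.8150 / (8.314 * 332.4640) = -26.9410
k = A * exp(exponent) = 934325.7170 * exp(-26.9410) = 1.8628e-06 1/s


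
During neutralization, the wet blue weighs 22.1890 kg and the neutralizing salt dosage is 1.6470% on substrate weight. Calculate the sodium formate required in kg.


Formula: Neutralizer = substrate * pct / 100
Substituting: Neutralizer = 22.1890 * 1.6470 / 100
Result: 0.3655 kg


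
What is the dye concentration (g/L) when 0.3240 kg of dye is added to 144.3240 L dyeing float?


Formula: Conc = dye_mass(kg) / volume(L) * 1000
Substituting: Conc = 0.3240 / 144.3240 * 1000
Result: 2.2449 g/L


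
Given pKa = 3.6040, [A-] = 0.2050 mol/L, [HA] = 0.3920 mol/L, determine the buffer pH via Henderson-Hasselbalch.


ratio = [A-] / [HA] = 0.2050 / 0.3920 = 0.5230
log10(ratio) = -0.2815
pH = pKa + log10(ratio) = 3.6040 - 0.2815 = 3.3225


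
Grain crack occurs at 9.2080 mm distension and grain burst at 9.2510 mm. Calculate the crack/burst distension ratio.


Formula: Ratio = crack / burst
Substituting: Ratio = 9.2080 / 9.2510
Result: 0.9954


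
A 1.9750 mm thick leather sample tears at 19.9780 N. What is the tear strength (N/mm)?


Formula: Tear strength = force / thickness
Substituting: Tear strength = 19.9780 / 1.9750
Result: 10.1154 N/mm


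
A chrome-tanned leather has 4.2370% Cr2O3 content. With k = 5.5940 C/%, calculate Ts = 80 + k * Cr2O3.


Formula: Ts = 80 + k * Cr2O3
Substituting: Ts = 80 + 5.5940 * 4.2370
Result: 103.7018 C


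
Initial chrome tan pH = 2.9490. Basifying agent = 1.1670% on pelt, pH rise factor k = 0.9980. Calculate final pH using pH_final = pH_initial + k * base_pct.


Formula: pH_final = pH_initial + k * base_pct
Substituting: pH_final = 2.9490 + 0.9980 * 1.1670
Result: 4.1137


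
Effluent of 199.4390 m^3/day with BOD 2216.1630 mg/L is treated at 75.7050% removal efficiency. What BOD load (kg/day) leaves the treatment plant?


Load_in = volume * conc / 1000 = 199.4390 * 2216.1630 / 1000 = 441.9893 kg/day
Removed = Load_in * eff / 100 = 441.9893 * 75.7050 / 100 = 334.6080 kg/day
Load_out = Load_in - Removed = 441.9893 - 334.6080 = 107.3813 kg/day


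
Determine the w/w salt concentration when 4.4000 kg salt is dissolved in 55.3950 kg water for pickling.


Formula: Conc = salt / (water + salt) * 100
Substituting: Conc = 4.4000 / (55.3950 + 4.4000) * 100
Result: 7.3585 %


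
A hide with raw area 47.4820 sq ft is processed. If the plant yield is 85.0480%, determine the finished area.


Formula: finished = raw * yield / 100
Substituting: finished = 47.4820 * 85.0480 / 100
Result: 40.3825 sq ft


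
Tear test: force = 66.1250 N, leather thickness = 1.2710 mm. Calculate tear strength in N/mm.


Formula: Tear strength = force / thickness
Substituting: Tear strength = 66.1250 / 1.2710
Result: 52.0260 N/mm


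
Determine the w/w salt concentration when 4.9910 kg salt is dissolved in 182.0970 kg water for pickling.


Formula: Conc = salt / (water + salt) * 100
Substituting: Conc = 4.9910 / (182.0970 + 4.9910) * 100
Result: 2.6677 %


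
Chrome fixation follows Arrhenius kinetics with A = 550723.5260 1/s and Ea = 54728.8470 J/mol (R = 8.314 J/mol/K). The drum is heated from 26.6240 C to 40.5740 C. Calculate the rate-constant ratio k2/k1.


T1 = 26.6240 + 273.15 = 299.7740 K; T2 = 40.5740 + 273.15 = 313.7240 K
k1 = A * exp(-Ea/(R*T1)) = 550723.5260 * exp(-54728.8470/(8.314*299.7740)) = 1.6005e-04 1/s
k2 = A * exp(-Ea/(R*T2)) = 550723.5260 * exp(-54728.8470/(8.314*313.7240)) = 4.2493e-04 1/s
k2/k1 = 4.2493e-04 / 1.6005e-04 = 2.6549


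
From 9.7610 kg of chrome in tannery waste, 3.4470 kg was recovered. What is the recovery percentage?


Formula: Recovery = recovered / input * 100
Substituting: Recovery = 3.4470 / 9.7610 * 100
Result: 35.3140 %


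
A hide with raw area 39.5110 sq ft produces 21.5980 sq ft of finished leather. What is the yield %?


Formula: Yield = finished / raw * 100
Substituting: Yield = 21.5980 / 39.5110 * 100
Result: 54.6633 %


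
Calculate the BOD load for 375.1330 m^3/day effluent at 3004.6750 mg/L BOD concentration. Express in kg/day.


Formula: BOD_load = volume * conc / 1000
Substituting: BOD_load = 375.1330 * 3004.6750 / 1000
Result: 1127.1527 kg/day


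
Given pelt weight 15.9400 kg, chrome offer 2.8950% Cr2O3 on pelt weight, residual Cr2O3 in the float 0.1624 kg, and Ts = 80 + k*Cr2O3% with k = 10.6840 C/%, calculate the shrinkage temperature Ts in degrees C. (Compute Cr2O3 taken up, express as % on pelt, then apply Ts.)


Offered = pelt * offer_pct / 100 = 15.9400 * 2.8950 / 100 = 0.4615 kg
Uptake = offered - residual = 0.4615 - 0.1624 = 0.2991 kg
Cr2O3% on pelt = uptake / pelt * 100 = 0.2991 / 15.9400 * 100 = 1.8762 %
Ts = 80 + k * Cr2O3% = 80 + 10.6840 * 1.8762 = 100.0451 C


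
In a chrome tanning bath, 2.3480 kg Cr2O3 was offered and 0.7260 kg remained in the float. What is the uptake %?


Formula: Uptake = (offered - residual) / offered * 100
Substituting: Uptake = (2.3480 - 0.7260) / 2.3480 * 100
Result: 69.0801 %


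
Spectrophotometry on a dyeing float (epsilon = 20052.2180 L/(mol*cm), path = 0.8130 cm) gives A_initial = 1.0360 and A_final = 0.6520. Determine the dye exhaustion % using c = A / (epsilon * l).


c_initial = A_i / (epsilon * l) = 1.0360 / (20052.2180 * 0.8130) = 6.3549e-05 mol/L
c_final = A_f / (epsilon * l) = 0.6520 / (20052.2180 * 0.8130) = 3.9994e-05 mol/L
Exhaustion = (c_initial - c_final) / c_initial * 100 = (6.3549e-05 - 3.9994e-05) / 6.3549e-05 * 100 = 37.0656 %


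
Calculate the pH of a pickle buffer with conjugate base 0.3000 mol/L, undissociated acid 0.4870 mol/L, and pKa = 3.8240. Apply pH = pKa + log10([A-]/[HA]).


ratio = [A-] / [HA] = 0.3000 / 0.4870 = 0.6160
log10(ratio) = -0.2104
pH = pKa + log10(ratio) = 3.8240 - 0.2104 = 3.6136


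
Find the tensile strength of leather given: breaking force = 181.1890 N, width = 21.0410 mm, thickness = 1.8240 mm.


Formula: TS = force / (width * thickness)
Substituting: TS = 181.1890 / (21.0410 * 1.8240)
Result: 4.7211 N/mm^2


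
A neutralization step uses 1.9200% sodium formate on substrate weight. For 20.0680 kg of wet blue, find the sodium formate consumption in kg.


Formula: Neutralizer = substrate * pct / 100
Substituting: Neutralizer = 20.0680 * 1.9200 / 100
Result: 0.3853 kg


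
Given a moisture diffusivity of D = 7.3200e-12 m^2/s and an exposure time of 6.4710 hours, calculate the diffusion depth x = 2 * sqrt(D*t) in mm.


t = 6.4710 hr * 3600 = 23295.6000 s
D * t = 7.3200e-12 * 23295.6000 = 1.7052e-07
x = 2 * sqrt(D*t) = 2 * sqrt(1.7052e-07) = 8.2589e-04 m = 0.8259 mm


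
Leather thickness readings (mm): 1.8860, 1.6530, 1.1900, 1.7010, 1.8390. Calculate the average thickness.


Formula: Average = sum / n
Substituting: Average = 8.2690 / 5
Result: 1.6538 mm


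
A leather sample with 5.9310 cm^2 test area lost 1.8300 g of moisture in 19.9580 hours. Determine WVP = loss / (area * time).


Formula: WVP = loss / (area * time)
Substituting: WVP = 1.8300 / (5.9310 * 19.9580)
Result: 0.0154599 g/(cm^2*hr)


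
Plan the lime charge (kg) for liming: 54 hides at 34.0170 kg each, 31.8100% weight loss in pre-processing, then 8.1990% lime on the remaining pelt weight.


Total_raw = N * avg_wt = 54 * 34.0170 = 1836.9180 kg
Substrate = Total_raw * (1 - loss/100) = 1836.9180 * (1 - 31.8100/100) = 1252.5944 kg
Lime = Substrate * pct / 100 = 1252.5944 * 8.1990 / 100 = 102.7002 kg


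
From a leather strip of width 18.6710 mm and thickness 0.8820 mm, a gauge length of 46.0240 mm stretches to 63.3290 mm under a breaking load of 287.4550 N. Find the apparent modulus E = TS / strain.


TS = F / (w * t) = 287.4550 / (18.6710 * 0.8820) = 17.4556 N/mm^2
strain = (Lf - L0) / L0 = (63.3290 - 46.0240) / 46.0240 = 0.3760
E = TS / strain = 17.4556 / 0.3760 = 46.4244 N/mm^2


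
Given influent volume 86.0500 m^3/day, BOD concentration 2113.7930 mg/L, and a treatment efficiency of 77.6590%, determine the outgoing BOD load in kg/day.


Load_in = volume * conc / 1000 = 86.0500 * 2113.7930 / 1000 = 181.8919 kg/day
Removed = Load_in * eff / 100 = 181.8919 * 77.6590 / 100 = 141.2554 kg/day
Load_out = Load_in - Removed = 181.8919 - 141.2554 = 40.6365 kg/day


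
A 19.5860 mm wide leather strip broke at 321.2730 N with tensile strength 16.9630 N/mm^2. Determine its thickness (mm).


Formula: t = F / (TS * w)
Substituting: t = 321.2730 / (16.9630 * 19.5860)
Result: 0.9670 mm


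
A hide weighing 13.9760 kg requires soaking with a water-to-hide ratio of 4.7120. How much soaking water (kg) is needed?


Formula: Water = hide_weight * ratio
Substituting: Water = 13.9760 * 4.7120
Result: 65.8549 kg


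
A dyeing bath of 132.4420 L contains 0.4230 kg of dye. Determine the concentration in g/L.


Formula: Conc = dye_mass(kg) / volume(L) * 1000
Substituting: Conc = 0.4230 / 132.4420 * 1000
Result: 3.1939 g/L


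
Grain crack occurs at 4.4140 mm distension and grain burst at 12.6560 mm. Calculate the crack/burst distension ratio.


Formula: Ratio = crack / burst
Substituting: Ratio = 4.4140 / 12.6560
Result: 0.3488


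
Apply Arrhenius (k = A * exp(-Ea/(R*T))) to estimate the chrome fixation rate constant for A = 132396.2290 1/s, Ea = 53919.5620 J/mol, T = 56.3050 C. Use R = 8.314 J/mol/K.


T_K = T_C + 273.15 = 56.3050 + 273.15 = 329.4550 K
exponent = -Ea / (R * T_K) = -53919.5620 / (8.314 * 329.4550) = -19.6852
k = A * exp(exponent) = 132396.2290 * exp(-19.6852) = 3.7385e-04 1/s


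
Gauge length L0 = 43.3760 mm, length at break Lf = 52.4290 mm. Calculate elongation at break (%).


Formula: Elongation = (Lf - L0) / L0 * 100
Substituting: Elongation = (52.4290 - 43.3760) / 43.3760 * 100
Result: 20.8710 %


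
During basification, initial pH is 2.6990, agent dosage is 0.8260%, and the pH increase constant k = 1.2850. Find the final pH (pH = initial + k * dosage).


Formula: pH_final = pH_initial + k * base_pct
Substituting: pH_final = 2.6990 + 1.2850 * 0.8260
Result: 3.7604


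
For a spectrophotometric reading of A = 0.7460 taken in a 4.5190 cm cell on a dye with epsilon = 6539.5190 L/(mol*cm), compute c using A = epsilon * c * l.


Formula: c = A / (epsilon * l)
Substituting: c = 0.7460 / (6539.5190 * 4.5190)
Result: 2.5244e-05 mol/L


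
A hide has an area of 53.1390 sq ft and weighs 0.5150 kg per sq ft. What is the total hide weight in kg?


Formula: Weight = area * weight_per_sqft
Substituting: Weight = 53.1390 * 0.5150
Result: 27.3666 kg


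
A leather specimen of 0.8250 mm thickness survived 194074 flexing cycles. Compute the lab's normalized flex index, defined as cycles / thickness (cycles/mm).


Formula: Index = cycles / thickness
Substituting: Index = 194074 / 0.8250
Result: 235241.2121 cycles/mm


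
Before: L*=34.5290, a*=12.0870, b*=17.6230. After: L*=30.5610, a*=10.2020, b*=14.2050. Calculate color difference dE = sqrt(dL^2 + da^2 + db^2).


dL = -3.9680, da = -1.8850, db = -3.4180
dE = sqrt((-3.9680)^2 + (-1.8850)^2 + (-3.4180)^2) = 5.5661


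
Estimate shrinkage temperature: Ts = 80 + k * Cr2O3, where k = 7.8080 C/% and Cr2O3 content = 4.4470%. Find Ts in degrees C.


Formula: Ts = 80 + k * Cr2O3
Substituting: Ts = 80 + 7.8080 * 4.4470
Result: 114.7222 C


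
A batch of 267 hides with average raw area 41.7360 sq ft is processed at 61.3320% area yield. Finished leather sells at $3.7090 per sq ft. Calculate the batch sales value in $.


Raw_total = N * avg_area = 267 * 41.7360 = 11143.5120 sq ft
Finished = Raw_total * yield / 100 = 11143.5120 * 61.3320 / 100 = 6834.5388 sq ft
Value = Finished * price = 6834.5388 * 3.7090 = 25349.3043 $


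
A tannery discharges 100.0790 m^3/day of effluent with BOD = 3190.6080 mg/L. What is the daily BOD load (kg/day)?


Formula: BOD_load = volume * conc / 1000
Substituting: BOD_load = 100.0790 * 3190.6080 / 1000
Result: 319.3129 kg/day


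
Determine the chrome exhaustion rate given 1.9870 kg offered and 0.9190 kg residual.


Formula: Uptake = (offered - residual) / offered * 100
Substituting: Uptake = (1.9870 - 0.9190) / 1.9870 * 100
Result: 53.7494 %


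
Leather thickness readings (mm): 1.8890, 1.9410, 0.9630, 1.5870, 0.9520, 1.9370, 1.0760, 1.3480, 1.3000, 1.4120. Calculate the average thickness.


Formula: Average = sum / n
Substituting: Average = 14.4050 / 10
Result: 1.4405 mm


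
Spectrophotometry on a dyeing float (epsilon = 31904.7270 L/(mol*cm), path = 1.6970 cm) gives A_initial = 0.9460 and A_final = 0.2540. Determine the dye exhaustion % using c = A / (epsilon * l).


c_initial = A_i / (epsilon * l) = 0.9460 / (31904.7270 * 1.6970) = 1.7472e-05 mol/L
c_final = A_f / (epsilon * l) = 0.2540 / (31904.7270 * 1.6970) = 4.6913e-06 mol/L
Exhaustion = (c_initial - c_final) / c_initial * 100 = (1.7472e-05 - 4.6913e-06) / 1.7472e-05 * 100 = 73.1501 %


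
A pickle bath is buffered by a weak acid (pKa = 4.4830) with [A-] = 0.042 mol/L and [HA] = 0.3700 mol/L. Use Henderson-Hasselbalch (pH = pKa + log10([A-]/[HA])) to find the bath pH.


ratio = [A-] / [HA] = 0.042 / 0.3700 = 0.1135
log10(ratio) = -0.9450
pH = pKa + log10(ratio) = 4.4830 - 0.9450 = 3.5380


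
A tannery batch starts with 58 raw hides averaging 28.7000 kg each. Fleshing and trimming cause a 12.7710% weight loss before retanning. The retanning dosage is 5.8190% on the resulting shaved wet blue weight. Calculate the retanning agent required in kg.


Total_raw = N * avg_wt = 58 * 28.7000 = 1664.6000 kg
Substrate = Total_raw * (1 - loss/100) = 1664.6000 * (1 - 12.7710/100) = 1452.0139 kg
Retan = Substrate * pct / 100 = 1452.0139 * 5.8190 / 100 = 84.4927 kg


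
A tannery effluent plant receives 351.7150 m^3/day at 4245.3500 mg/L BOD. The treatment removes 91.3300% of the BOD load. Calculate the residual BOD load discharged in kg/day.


Load_in = volume * conc / 1000 = 351.7150 * 4245.3500 / 1000 = 1493.1533 kg/day
Removed = Load_in * eff / 100 = 1493.1533 * 91.3300 / 100 = 1363.6969 kg/day
Load_out = Load_in - Removed = 1493.1533 - 1363.6969 = 129.4564 kg/day


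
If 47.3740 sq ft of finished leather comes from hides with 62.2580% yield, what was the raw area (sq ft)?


Formula: raw = finished * 100 / yield
Substituting: raw = 47.3740 * 100 / 62.2580
Result: 76.0930 sq ft


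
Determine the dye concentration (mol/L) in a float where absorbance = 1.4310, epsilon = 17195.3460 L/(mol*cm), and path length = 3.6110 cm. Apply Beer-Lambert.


Formula: c = A / (epsilon * l)
Substituting: c = 1.4310 / (17195.3460 * 3.6110)
Result: 2.3046e-05 mol/L


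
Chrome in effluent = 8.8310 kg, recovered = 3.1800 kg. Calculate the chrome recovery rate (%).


Formula: Recovery = recovered / input * 100
Substituting: Recovery = 3.1800 / 8.8310 * 100
Result: 36.0095 %


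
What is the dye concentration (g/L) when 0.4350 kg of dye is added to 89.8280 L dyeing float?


Formula: Conc = dye_mass(kg) / volume(L) * 1000
Substituting: Conc = 0.4350 / 89.8280 * 1000
Result: 4.8426 g/L


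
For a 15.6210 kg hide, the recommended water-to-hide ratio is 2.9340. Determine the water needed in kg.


Formula: Water = hide_weight * ratio
Substituting: Water = 15.6210 * 2.9340
Result: 45.8320 kg


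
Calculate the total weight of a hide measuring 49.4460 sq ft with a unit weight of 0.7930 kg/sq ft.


Formula: Weight = area * weight_per_sqft
Substituting: Weight = 49.4460 * 0.7930
Result: 39.2107 kg


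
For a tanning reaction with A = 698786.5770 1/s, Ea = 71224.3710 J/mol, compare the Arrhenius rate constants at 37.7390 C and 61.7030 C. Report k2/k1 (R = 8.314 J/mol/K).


T1 = 37.7390 + 273.15 = 310.8890 K; T2 = 61.7030 + 273.15 = 334.8530 K
k1 = A * exp(-Ea/(R*T1)) = 698786.5770 * exp(-71224.3710/(8.314*310.8890)) = 7.5337e-07 1/s
k2 = A * exp(-Ea/(R*T2)) = 698786.5770 * exp(-71224.3710/(8.314*334.8530)) = 5.4132e-06 1/s
k2/k1 = 5.4132e-06 / 7.5337e-07 = 7.1854


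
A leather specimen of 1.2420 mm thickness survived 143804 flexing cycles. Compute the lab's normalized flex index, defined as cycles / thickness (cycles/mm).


Formula: Index = cycles / thickness
Substituting: Index = 143804 / 1.2420
Result: 115784.2190 cycles/mm


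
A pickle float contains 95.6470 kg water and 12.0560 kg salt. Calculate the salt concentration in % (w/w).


Formula: Conc = salt / (water + salt) * 100
Substituting: Conc = 12.0560 / (95.6470 + 12.0560) * 100
Result: 11.1937 %


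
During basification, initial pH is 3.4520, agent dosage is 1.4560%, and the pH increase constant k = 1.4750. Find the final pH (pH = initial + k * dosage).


Formula: pH_final = pH_initial + k * base_pct
Substituting: pH_final = 3.4520 + 1.4750 * 1.4560
Result: 5.5996


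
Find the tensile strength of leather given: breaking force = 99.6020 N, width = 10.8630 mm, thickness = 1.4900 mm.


Formula: TS = force / (width * thickness)
Substituting: TS = 99.6020 / (10.8630 * 1.4900)
Result: 6.1536 N/mm^2


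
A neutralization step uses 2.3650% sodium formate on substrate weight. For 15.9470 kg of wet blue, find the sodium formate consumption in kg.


Formula: Neutralizer = substrate * pct / 100
Substituting: Neutralizer = 15.9470 * 2.3650 / 100
Result: 0.3771 kg


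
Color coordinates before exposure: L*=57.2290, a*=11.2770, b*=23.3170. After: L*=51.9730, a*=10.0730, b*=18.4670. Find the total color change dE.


dL = -5.2560, da = -1.2040, db = -4.8500
dE = sqrt((-5.2560)^2 + (-1.2040)^2 + (-4.8500)^2) = 7.2524


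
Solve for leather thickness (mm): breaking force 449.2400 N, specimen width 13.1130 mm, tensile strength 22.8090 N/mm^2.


Formula: t = F / (TS * w)
Substituting: t = 449.2400 / (22.8090 * 13.1130)
Result: 1.5020 mm


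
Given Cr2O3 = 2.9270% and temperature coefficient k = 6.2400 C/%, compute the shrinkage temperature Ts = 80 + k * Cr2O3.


Formula: Ts = 80 + k * Cr2O3
Substituting: Ts = 80 + 6.2400 * 2.9270
Result: 98.2645 C


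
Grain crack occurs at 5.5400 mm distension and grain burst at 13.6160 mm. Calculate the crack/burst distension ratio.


Formula: Ratio = crack / burst
Substituting: Ratio = 5.5400 / 13.6160
Result: 0.4069


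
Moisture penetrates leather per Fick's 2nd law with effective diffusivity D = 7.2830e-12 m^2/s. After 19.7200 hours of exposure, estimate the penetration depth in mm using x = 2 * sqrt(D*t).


t = 19.7200 hr * 3600 = 70992.0000 s
D * t = 7.2830e-12 * 70992.0000 = 5.1703e-07
x = 2 * sqrt(D*t) = 2 * sqrt(5.1703e-07) = 0.0014381 m = 1.4381 mm


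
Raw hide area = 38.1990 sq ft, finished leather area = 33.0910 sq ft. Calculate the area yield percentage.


Formula: Yield = finished / raw * 100
Substituting: Yield = 33.0910 / 38.1990 * 100
Result: 86.6279 %


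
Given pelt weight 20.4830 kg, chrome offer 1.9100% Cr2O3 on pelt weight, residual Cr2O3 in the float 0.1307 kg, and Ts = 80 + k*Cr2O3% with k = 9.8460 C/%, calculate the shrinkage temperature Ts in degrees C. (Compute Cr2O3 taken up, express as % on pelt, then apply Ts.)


Offered = pelt * offer_pct / 100 = 20.4830 * 1.9100 / 100 = 0.3912 kg
Uptake = offered - residual = 0.3912 - 0.1307 = 0.2605 kg
Cr2O3% on pelt = uptake / pelt * 100 = 0.2605 / 20.4830 * 100 = 1.2719 %
Ts = 80 + k * Cr2O3% = 80 + 9.8460 * 1.2719 = 92.5232 C


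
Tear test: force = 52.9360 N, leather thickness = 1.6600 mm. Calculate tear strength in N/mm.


Formula: Tear strength = force / thickness
Substituting: Tear strength = 52.9360 / 1.6600
Result: 31.8892 N/mm


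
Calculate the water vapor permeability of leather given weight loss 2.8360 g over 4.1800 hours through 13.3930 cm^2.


Formula: WVP = loss / (area * time)
Substituting: WVP = 2.8360 / (13.3930 * 4.1800)
Result: 0.0506585 g/(cm^2*hr)


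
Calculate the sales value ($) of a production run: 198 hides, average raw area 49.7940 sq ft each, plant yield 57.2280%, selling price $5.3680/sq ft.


Raw_total = N * avg_area = 198 * 49.7940 = 9859.2120 sq ft
Finished = Raw_total * yield / 100 = 9859.2120 * 57.2280 / 100 = 5642.2298 sq ft
Value = Finished * price = 5642.2298 * 5.3680 = 30287.4898 $


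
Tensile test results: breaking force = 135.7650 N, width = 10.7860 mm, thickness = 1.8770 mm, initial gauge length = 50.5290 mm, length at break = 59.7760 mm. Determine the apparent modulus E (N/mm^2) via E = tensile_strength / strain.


TS = F / (w * t) = 135.7650 / (10.7860 * 1.8770) = 6.7060 N/mm^2
strain = (Lf - L0) / L0 = (59.7760 - 50.5290) / 50.5290 = 0.1830
E = TS / strain = 6.7060 / 0.1830 = 36.6440 N/mm^2


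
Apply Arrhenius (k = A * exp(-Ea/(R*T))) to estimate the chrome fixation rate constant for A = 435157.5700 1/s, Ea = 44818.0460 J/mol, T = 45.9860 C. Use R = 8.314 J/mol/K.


T_K = T_C + 273.15 = 45.9860 + 273.15 = 319.1360 K
exponent = -Ea / (R * T_K) = -44818.0460 / (8.314 * 319.1360) = -16.8915
k = A * exp(exponent) = 435157.5700 * exp(-16.8915) = 0.0200808 1/s


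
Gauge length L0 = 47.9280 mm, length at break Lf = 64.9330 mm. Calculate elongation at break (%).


Formula: Elongation = (Lf - L0) / L0 * 100
Substituting: Elongation = (64.9330 - 47.9280) / 47.9280 * 100
Result: 35.4803 %


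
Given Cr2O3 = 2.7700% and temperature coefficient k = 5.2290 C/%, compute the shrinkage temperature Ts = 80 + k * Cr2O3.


Formula: Ts = 80 + k * Cr2O3
Substituting: Ts = 80 + 5.2290 * 2.7700
Result: 94.4843 C


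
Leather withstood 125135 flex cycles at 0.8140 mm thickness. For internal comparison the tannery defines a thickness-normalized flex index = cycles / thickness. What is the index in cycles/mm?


Formula: Index = cycles / thickness
Substituting: Index = 125135 / 0.8140
Result: 153728.5012 cycles/mm


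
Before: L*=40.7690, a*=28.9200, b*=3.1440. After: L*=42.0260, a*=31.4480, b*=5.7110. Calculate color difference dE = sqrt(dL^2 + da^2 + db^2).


dL = 1.2570, da = 2.5280, db = 2.5670
dE = sqrt(1.2570^2 + 2.5280^2 + 2.5670^2) = 3.8158


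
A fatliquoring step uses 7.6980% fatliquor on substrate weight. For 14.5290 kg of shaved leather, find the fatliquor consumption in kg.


Formula: Fat = substrate * pct / 100
Substituting: Fat = 14.5290 * 7.6980 / 100
Result: 1.1184 kg


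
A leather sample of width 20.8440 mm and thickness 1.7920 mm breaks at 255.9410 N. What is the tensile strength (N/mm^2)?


Formula: TS = force / (width * thickness)
Substituting: TS = 255.9410 / (20.8440 * 1.7920)
Result: 6.8521 N/mm^2


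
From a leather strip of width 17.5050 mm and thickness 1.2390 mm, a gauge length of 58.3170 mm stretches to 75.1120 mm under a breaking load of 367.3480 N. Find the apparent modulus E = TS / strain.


TS = F / (w * t) = 367.3480 / (17.5050 * 1.2390) = 16.9373 N/mm^2
strain = (Lf - L0) / L0 = (75.1120 - 58.3170) / 58.3170 = 0.2880
E = TS / strain = 16.9373 / 0.2880 = 58.8111 N/mm^2


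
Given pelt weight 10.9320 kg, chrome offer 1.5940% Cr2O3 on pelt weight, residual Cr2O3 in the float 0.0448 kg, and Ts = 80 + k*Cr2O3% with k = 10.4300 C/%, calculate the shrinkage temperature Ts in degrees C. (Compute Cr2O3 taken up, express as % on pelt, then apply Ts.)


Offered = pelt * offer_pct / 100 = 10.9320 * 1.5940 / 100 = 0.1743 kg
Uptake = offered - residual = 0.1743 - 0.0448 = 0.1295 kg
Cr2O3% on pelt = uptake / pelt * 100 = 0.1295 / 10.9320 * 100 = 1.1842 %
Ts = 80 + k * Cr2O3% = 80 + 10.4300 * 1.1842 = 92.3511 C


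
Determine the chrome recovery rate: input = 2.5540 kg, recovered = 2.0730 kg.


Formula: Recovery = recovered / input * 100
Substituting: Recovery = 2.0730 / 2.5540 * 100
Result: 81.1668 %


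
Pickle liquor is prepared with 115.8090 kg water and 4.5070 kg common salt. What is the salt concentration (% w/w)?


Formula: Conc = salt / (water + salt) * 100
Substituting: Conc = 4.5070 / (115.8090 + 4.5070) * 100
Result: 3.7460 %


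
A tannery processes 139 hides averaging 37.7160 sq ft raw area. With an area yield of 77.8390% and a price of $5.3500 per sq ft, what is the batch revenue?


Raw_total = N * avg_area = 139 * 37.7160 = 5242.5240 sq ft
Finished = Raw_total * yield / 100 = 5242.5240 * 77.8390 / 100 = 4080.7283 sq ft
Value = Finished * price = 4080.7283 * 5.3500 = 21831.8962 $


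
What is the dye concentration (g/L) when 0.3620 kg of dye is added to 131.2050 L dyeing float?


Formula: Conc = dye_mass(kg) / volume(L) * 1000
Substituting: Conc = 0.3620 / 131.2050 * 1000
Result: 2.7590 g/L


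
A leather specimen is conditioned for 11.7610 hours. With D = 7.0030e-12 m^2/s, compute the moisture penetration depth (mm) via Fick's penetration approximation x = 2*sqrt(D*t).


t = 11.7610 hr * 3600 = 42339.6000 s
D * t = 7.0030e-12 * 42339.6000 = 2.9650e-07
x = 2 * sqrt(D*t) = 2 * sqrt(2.9650e-07) = 0.00108904 m = 1.0890 mm


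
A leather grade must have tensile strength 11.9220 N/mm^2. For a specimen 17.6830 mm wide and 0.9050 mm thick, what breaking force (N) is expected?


Formula: F = TS * w * t
Substituting: F = 11.9220 * 17.6830 * 0.9050
Result: 190.7891 N


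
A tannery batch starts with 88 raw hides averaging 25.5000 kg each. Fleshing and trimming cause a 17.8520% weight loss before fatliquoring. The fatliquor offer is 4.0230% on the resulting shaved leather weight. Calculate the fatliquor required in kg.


Total_raw = N * avg_wt = 88 * 25.5000 = 2244.0000 kg
Substrate = Total_raw * (1 - loss/100) = 2244.0000 * (1 - 17.8520/100) = 1843.4011 kg
Fat = Substrate * pct / 100 = 1843.4011 * 4.0230 / 100 = 74.1600 kg


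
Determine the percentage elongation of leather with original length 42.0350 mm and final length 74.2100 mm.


Formula: Elongation = (Lf - L0) / L0 * 100
Substituting: Elongation = (74.2100 - 42.0350) / 42.0350 * 100
Result: 76.5434 %


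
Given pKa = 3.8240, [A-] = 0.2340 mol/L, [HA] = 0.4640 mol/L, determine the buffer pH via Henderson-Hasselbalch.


ratio = [A-] / [HA] = 0.2340 / 0.4640 = 0.5043
log10(ratio) = -0.2973
pH = pKa + log10(ratio) = 3.8240 - 0.2973 = 3.5267


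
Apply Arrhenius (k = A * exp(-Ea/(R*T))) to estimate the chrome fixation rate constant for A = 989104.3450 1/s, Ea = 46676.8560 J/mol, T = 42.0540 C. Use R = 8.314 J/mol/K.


T_K = T_C + 273.15 = 42.0540 + 273.15 = 315.2040 K
exponent = -Ea / (R * T_K) = -46676.8560 / (8.314 * 315.2040) = -17.8115
k = A * exp(exponent) = 989104.3450 * exp(-17.8115) = 0.0181894 1/s


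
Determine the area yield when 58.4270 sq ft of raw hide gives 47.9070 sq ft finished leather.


Formula: Yield = finished / raw * 100
Substituting: Yield = 47.9070 / 58.4270 * 100
Result: 81.9946 %


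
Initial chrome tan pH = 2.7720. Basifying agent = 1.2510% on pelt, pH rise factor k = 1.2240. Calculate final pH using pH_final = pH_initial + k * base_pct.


Formula: pH_final = pH_initial + k * base_pct
Substituting: pH_final = 2.7720 + 1.2240 * 1.2510
Result: 4.3032


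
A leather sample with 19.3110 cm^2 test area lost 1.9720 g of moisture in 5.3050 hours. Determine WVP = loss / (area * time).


Formula: WVP = loss / (area * time)
Substituting: WVP = 1.9720 / (19.3110 * 5.3050)
Result: 0.0192494 g/(cm^2*hr)


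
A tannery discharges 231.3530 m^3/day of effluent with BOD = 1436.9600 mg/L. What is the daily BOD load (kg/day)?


Formula: BOD_load = volume * conc / 1000
Substituting: BOD_load = 231.3530 * 1436.9600 / 1000
Result: 332.4450 kg/day


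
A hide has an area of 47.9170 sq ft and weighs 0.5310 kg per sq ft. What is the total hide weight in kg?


Formula: Weight = area * weight_per_sqft
Substituting: Weight = 47.9170 * 0.5310
Result: 25.4439 kg


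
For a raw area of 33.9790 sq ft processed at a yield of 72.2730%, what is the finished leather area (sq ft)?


Formula: finished = raw * yield / 100
Substituting: finished = 33.9790 * 72.2730 / 100
Result: 24.5576 sq ft


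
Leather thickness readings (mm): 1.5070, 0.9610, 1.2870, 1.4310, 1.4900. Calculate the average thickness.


Formula: Average = sum / n
Substituting: Average = 6.6760 / 5
Result: 1.3352 mm
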